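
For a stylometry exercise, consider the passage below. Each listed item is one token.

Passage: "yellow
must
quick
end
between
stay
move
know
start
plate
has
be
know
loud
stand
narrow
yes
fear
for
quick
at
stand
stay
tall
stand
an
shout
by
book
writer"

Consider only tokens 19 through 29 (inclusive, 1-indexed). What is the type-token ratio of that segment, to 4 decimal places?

Segment tokens 19–29: for, quick, at, stand, stay, tall, stand, an, shout, by, book
Segment N = 11, segment V = 10.
TTR = 10 / 11 = 0.9091

0.9091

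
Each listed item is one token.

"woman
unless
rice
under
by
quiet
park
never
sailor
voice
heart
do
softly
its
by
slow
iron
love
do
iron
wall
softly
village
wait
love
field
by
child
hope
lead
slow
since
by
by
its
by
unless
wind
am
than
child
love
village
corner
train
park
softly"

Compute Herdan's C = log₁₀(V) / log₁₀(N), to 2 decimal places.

0.88

N = 47, V = 30.
log₁₀(V) = 1.477121, log₁₀(N) = 1.672098
C = 1.477121 / 1.672098 = 0.88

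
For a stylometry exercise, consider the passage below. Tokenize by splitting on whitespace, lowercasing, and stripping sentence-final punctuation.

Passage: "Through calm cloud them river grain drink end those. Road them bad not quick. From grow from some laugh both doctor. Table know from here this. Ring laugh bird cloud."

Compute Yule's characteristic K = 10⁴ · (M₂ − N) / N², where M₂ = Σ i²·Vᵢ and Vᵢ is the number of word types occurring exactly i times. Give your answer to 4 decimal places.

Frequencies: from:3, cloud:2, them:2, laugh:2, through:1, calm:1, river:1, grain:1, drink:1, end:1, those:1, road:1, bad:1, not:1, quick:1, grow:1, some:1, both:1, doctor:1, table:1, … (5 more, each freq 1)
N = 30. Frequency spectrum: V_1=21, V_2=3, V_3=1
M₂ = 1²·21 + 2²·3 + 3²·1 = 42
K = 10000 × (42 − 30) / 30² = 133.3333

133.3333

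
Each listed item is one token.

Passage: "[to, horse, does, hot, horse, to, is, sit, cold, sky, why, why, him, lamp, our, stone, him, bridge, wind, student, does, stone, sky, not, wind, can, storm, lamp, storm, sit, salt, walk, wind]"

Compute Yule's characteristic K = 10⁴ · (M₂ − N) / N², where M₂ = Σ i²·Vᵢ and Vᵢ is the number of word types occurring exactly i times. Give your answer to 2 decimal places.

Frequencies: wind:3, to:2, horse:2, does:2, sit:2, sky:2, why:2, him:2, lamp:2, stone:2, storm:2, hot:1, is:1, cold:1, our:1, bridge:1, student:1, not:1, can:1, salt:1, … (1 more, each freq 1)
N = 33. Frequency spectrum: V_1=10, V_2=10, V_3=1
M₂ = 1²·10 + 2²·10 + 3²·1 = 59
K = 10000 × (59 − 33) / 33² = 238.75

238.75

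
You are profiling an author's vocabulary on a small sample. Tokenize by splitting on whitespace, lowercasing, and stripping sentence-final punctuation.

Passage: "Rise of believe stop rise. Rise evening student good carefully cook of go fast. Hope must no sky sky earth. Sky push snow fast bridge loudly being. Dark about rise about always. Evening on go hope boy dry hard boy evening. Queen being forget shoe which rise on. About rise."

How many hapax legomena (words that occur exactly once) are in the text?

21

Frequencies: rise:6, evening:3, sky:3, about:3, of:2, go:2, fast:2, hope:2, being:2, on:2, boy:2, believe:1, stop:1, student:1, good:1, carefully:1, cook:1, must:1, no:1, earth:1, … (12 more, each freq 1)
Hapax (freq=1): always, believe, bridge, carefully, cook, dark, dry, earth, forget, good, hard, loudly, must, no, push, queen, shoe, snow, stop, student, which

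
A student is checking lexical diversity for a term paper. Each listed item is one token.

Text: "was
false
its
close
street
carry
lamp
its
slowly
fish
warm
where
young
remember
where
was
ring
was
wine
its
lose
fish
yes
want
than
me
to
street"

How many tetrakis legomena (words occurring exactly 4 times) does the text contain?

0

Frequencies: was:3, its:3, street:2, fish:2, where:2, false:1, close:1, carry:1, lamp:1, slowly:1, warm:1, young:1, remember:1, ring:1, wine:1, lose:1, yes:1, want:1, than:1, me:1, … (1 more, each freq 1)
Words with frequency 4: (none)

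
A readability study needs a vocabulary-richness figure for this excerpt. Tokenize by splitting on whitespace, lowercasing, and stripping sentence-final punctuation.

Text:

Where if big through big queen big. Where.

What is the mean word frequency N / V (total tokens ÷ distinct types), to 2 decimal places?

1.60

N = 8 tokens, V = 5 types.
Mean frequency = N / V = 8 / 5 = 1.60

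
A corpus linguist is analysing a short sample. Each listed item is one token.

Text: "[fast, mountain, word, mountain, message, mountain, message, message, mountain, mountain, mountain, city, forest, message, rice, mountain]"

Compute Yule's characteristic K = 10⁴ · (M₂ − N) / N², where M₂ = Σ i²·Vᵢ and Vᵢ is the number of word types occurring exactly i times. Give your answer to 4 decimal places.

2109.3750

Frequencies: mountain:7, message:4, fast:1, word:1, city:1, forest:1, rice:1
N = 16. Frequency spectrum: V_1=5, V_4=1, V_7=1
M₂ = 1²·5 + 4²·1 + 7²·1 = 70
K = 10000 × (70 − 16) / 16² = 2109.3750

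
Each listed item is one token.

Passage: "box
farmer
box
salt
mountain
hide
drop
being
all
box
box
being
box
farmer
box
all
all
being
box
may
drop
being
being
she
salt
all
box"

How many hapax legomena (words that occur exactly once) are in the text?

Frequencies: box:8, being:5, all:4, farmer:2, salt:2, drop:2, mountain:1, hide:1, may:1, she:1
Hapax (freq=1): hide, may, mountain, she

4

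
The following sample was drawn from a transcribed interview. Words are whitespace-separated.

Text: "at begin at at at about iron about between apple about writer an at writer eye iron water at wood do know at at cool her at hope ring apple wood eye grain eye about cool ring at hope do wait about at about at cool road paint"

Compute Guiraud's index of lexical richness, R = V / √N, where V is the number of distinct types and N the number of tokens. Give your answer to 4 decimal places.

3.0311

N = 48, V = 21.
√N = 6.928203
R = 21 / 6.928203 = 3.0311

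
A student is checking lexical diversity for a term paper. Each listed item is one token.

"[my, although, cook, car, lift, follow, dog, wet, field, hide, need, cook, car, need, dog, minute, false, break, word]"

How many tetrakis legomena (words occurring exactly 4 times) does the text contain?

Frequencies: cook:2, car:2, dog:2, need:2, my:1, although:1, lift:1, follow:1, wet:1, field:1, hide:1, minute:1, false:1, break:1, word:1
Words with frequency 4: (none)

0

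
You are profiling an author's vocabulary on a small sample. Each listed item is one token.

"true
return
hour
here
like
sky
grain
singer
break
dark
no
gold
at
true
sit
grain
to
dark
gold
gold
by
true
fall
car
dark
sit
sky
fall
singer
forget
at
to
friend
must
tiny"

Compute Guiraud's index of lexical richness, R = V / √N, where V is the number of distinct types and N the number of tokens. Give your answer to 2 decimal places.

N = 35, V = 22.
√N = 5.916080
R = 22 / 5.916080 = 3.72

3.72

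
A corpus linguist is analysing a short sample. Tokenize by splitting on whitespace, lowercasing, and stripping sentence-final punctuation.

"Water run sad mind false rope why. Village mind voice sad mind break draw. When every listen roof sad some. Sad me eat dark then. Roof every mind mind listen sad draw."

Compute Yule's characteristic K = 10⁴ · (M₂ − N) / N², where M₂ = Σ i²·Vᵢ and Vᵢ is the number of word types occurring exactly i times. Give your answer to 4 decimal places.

468.7500

Frequencies: sad:5, mind:5, draw:2, every:2, listen:2, roof:2, water:1, run:1, false:1, rope:1, why:1, village:1, voice:1, break:1, when:1, some:1, me:1, eat:1, dark:1, then:1
N = 32. Frequency spectrum: V_1=14, V_2=4, V_5=2
M₂ = 1²·14 + 2²·4 + 5²·2 = 80
K = 10000 × (80 − 32) / 32² = 468.7500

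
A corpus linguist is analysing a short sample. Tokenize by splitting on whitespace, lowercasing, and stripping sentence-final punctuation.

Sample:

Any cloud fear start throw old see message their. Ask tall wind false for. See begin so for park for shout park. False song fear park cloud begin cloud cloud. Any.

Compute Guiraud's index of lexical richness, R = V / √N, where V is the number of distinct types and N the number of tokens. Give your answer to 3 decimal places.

N = 31, V = 19.
√N = 5.567764
R = 19 / 5.567764 = 3.413

3.413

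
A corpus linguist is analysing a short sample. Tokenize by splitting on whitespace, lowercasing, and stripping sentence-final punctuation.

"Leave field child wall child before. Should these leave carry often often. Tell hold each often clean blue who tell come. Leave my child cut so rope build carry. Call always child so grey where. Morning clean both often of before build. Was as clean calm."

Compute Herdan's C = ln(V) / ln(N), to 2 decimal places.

0.90

N = 46, V = 31.
ln(V) = 3.433987, ln(N) = 3.828641
C = 3.433987 / 3.828641 = 0.90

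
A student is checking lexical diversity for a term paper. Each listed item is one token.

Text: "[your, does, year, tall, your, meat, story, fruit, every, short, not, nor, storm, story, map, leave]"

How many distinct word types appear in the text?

14

Distinct types: {does, every, fruit, leave, map, meat, nor, not, short, storm, story, tall, year, your}
V = 14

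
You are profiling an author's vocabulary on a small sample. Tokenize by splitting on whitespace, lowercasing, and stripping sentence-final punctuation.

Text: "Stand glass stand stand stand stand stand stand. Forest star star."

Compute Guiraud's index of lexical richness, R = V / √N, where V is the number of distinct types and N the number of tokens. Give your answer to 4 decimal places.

N = 11, V = 4.
√N = 3.316625
R = 4 / 3.316625 = 1.2060

1.2060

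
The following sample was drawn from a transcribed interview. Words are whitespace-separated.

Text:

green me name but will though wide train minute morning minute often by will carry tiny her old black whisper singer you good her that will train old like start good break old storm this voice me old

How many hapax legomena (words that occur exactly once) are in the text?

21

Frequencies: old:4, will:3, me:2, train:2, minute:2, her:2, good:2, green:1, name:1, but:1, though:1, wide:1, morning:1, often:1, by:1, carry:1, tiny:1, black:1, whisper:1, singer:1, … (8 more, each freq 1)
Hapax (freq=1): black, break, but, by, carry, green, like, morning, name, often, singer, start, storm, that, this, though, tiny, voice, whisper, wide, you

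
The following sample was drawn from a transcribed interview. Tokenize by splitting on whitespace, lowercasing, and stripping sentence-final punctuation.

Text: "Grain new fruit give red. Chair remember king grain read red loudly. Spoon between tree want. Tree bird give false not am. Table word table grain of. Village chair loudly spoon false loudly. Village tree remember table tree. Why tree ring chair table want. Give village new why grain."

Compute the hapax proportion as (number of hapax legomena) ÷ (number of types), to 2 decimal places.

0.42

Frequencies: tree:5, grain:4, table:4, give:3, chair:3, loudly:3, village:3, new:2, red:2, remember:2, spoon:2, want:2, false:2, why:2, fruit:1, king:1, read:1, between:1, bird:1, not:1, … (4 more, each freq 1)
Hapax count = 10; type count = 24.
Ratio = 10 / 24 = 0.42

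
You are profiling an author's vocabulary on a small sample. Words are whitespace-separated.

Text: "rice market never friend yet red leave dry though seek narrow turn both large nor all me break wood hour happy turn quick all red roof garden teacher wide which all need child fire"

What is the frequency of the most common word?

Frequencies: all:3, red:2, turn:2, rice:1, market:1, never:1, friend:1, yet:1, leave:1, dry:1, though:1, seek:1, narrow:1, both:1, large:1, nor:1, me:1, break:1, wood:1, hour:1, … (10 more, each freq 1)
Most common: 'all' with frequency 3.

3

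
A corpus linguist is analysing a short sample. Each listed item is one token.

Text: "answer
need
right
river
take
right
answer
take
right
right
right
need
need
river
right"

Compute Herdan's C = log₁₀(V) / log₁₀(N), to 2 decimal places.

N = 15, V = 5.
log₁₀(V) = 0.698970, log₁₀(N) = 1.176091
C = 0.698970 / 1.176091 = 0.59

0.59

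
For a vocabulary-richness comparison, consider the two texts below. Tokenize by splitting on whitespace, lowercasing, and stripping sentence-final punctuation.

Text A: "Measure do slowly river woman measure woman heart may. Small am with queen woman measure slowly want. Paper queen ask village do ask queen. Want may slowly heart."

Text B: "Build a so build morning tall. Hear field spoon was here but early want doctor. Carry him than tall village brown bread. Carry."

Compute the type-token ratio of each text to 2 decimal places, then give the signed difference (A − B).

TTR(A) = 15/28 = 0.54
TTR(B) = 20/23 = 0.87
Difference = 0.54 − 0.87 = -0.33

-0.33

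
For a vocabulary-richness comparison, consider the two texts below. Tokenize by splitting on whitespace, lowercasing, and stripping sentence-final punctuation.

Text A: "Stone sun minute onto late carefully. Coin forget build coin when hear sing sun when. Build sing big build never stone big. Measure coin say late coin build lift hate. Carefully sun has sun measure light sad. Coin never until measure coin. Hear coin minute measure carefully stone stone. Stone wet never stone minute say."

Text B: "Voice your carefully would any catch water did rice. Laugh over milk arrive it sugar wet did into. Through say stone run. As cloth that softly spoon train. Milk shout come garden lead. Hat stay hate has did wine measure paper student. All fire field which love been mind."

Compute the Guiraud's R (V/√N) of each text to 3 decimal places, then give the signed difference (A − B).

A: V=23, N=55, R=3.101
B: V=46, N=49, R=6.571
Difference = 3.101 − 6.571 = -3.470

-3.470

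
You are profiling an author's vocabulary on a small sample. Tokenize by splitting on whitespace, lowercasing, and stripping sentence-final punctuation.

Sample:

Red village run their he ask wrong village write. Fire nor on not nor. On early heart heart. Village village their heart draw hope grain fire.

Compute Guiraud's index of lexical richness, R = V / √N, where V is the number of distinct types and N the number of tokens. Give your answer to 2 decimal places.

3.33

N = 26, V = 17.
√N = 5.099020
R = 17 / 5.099020 = 3.33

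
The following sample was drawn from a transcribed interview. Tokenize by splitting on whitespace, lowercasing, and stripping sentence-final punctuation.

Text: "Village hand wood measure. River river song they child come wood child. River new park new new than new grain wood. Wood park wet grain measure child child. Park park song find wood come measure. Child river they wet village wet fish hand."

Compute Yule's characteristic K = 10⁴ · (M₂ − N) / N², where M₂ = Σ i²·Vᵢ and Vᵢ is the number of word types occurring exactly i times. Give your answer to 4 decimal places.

540.8329

Frequencies: wood:5, child:5, river:4, new:4, park:4, measure:3, wet:3, village:2, hand:2, song:2, they:2, come:2, grain:2, than:1, find:1, fish:1
N = 43. Frequency spectrum: V_1=3, V_2=6, V_3=2, V_4=3, V_5=2
M₂ = 1²·3 + 2²·6 + 3²·2 + 4²·3 + 5²·2 = 143
K = 10000 × (143 − 43) / 43² = 540.8329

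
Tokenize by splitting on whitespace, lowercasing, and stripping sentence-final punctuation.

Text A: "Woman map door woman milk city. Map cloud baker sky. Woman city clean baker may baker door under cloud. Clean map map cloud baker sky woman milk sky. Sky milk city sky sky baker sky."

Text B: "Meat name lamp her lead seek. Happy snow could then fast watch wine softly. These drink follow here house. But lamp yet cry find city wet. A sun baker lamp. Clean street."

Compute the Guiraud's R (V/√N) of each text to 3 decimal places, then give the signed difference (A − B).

A: V=11, N=35, R=1.859
B: V=30, N=32, R=5.303
Difference = 1.859 − 5.303 = -3.444

-3.444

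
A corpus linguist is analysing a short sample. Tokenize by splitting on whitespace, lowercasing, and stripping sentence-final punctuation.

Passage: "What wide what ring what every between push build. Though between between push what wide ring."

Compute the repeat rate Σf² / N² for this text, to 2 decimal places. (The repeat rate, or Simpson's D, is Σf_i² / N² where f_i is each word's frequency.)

Frequencies: what:4, between:3, wide:2, ring:2, push:2, every:1, build:1, though:1
Σf² = 40; N² = 256
Repeat rate = 40 / 256 = 0.16

0.16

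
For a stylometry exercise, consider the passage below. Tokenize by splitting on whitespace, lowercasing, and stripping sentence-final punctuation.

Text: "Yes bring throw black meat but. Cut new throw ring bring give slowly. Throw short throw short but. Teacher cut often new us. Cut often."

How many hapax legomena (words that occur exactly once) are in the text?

Frequencies: throw:4, cut:3, bring:2, but:2, new:2, short:2, often:2, yes:1, black:1, meat:1, ring:1, give:1, slowly:1, teacher:1, us:1
Hapax (freq=1): black, give, meat, ring, slowly, teacher, us, yes

8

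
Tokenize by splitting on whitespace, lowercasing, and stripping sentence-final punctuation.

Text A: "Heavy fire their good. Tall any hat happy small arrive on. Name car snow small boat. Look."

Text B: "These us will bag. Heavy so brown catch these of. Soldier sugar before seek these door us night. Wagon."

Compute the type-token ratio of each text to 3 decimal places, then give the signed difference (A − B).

TTR(A) = 16/17 = 0.941
TTR(B) = 16/19 = 0.842
Difference = 0.941 − 0.842 = 0.099

0.099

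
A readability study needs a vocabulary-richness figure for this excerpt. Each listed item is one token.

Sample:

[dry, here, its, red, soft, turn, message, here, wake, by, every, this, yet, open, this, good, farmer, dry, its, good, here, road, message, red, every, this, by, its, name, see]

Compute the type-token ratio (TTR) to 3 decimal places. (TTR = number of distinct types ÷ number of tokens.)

0.600

N = 30 tokens, V = 18 types.
TTR = V / N = 18 / 30 = 0.600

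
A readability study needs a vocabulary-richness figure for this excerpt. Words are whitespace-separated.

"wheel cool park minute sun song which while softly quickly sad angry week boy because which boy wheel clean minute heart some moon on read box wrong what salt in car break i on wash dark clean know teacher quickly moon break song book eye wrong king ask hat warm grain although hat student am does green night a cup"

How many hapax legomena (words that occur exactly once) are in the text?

36

Frequencies: wheel:2, minute:2, song:2, which:2, quickly:2, boy:2, clean:2, moon:2, on:2, wrong:2, break:2, hat:2, cool:1, park:1, sun:1, while:1, softly:1, sad:1, angry:1, week:1, … (28 more, each freq 1)
Hapax (freq=1): a, although, am, angry, ask, because, book, box, car, cool, cup, dark, does, eye, grain, green, heart, i, in, king, know, night, park, read, sad, salt, softly, some, student, sun, teacher, warm, wash, week, what, while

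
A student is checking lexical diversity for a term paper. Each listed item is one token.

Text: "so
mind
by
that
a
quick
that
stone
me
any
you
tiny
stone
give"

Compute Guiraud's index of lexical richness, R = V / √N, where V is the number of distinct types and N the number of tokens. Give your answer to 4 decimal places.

N = 14, V = 12.
√N = 3.741657
R = 12 / 3.741657 = 3.2071

3.2071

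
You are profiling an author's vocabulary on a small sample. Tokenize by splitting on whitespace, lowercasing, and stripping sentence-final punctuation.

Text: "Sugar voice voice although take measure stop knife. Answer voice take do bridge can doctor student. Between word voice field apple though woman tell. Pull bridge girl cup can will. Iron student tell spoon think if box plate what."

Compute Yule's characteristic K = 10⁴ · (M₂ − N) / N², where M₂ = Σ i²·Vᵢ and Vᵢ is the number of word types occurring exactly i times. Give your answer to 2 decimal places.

Frequencies: voice:4, take:2, bridge:2, can:2, student:2, tell:2, sugar:1, although:1, measure:1, stop:1, knife:1, answer:1, do:1, doctor:1, between:1, word:1, field:1, apple:1, though:1, woman:1, … (11 more, each freq 1)
N = 39. Frequency spectrum: V_1=25, V_2=5, V_4=1
M₂ = 1²·25 + 2²·5 + 4²·1 = 61
K = 10000 × (61 − 39) / 39² = 144.64

144.64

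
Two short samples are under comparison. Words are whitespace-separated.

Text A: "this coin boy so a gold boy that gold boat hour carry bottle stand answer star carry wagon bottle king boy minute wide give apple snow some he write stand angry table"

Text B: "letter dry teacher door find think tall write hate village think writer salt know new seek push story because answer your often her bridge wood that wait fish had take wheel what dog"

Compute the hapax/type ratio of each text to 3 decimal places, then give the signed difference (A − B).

A: hapax=21, V=26, ratio=0.808
B: hapax=31, V=32, ratio=0.969
Difference = 0.808 − 0.969 = -0.161

-0.161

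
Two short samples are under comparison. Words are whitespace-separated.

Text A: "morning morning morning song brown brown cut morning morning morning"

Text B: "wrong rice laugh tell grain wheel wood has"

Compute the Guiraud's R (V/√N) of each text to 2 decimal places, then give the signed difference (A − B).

-1.57

A: V=4, N=10, R=1.26
B: V=8, N=8, R=2.83
Difference = 1.26 − 2.83 = -1.57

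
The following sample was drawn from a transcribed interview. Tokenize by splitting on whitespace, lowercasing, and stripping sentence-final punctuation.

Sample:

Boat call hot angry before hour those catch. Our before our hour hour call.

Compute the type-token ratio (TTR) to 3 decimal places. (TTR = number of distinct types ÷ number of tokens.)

0.643

N = 14 tokens, V = 9 types.
TTR = V / N = 9 / 14 = 0.643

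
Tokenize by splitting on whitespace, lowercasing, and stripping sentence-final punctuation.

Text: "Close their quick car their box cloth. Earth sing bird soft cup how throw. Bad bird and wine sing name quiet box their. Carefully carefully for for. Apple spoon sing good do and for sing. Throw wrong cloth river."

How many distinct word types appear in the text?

Distinct types: {and, apple, bad, bird, box, car, carefully, close, cloth, cup, do, earth, for, good, how, name, quick, quiet, river, sing, soft, spoon, their, throw, wine, wrong}
V = 26

26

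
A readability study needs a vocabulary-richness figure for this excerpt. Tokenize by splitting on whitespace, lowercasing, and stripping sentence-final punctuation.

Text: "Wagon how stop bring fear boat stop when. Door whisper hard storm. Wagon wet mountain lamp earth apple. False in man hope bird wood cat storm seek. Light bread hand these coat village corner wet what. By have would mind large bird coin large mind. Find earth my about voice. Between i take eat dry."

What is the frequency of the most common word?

Frequencies: wagon:2, stop:2, storm:2, wet:2, earth:2, bird:2, mind:2, large:2, how:1, bring:1, fear:1, boat:1, when:1, door:1, whisper:1, hard:1, mountain:1, lamp:1, apple:1, false:1, … (27 more, each freq 1)
Most common: 'wagon' with frequency 2.

2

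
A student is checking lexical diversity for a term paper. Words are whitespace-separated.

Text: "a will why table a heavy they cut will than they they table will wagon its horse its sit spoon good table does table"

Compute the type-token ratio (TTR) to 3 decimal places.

0.625

N = 24 tokens, V = 15 types.
TTR = V / N = 15 / 24 = 0.625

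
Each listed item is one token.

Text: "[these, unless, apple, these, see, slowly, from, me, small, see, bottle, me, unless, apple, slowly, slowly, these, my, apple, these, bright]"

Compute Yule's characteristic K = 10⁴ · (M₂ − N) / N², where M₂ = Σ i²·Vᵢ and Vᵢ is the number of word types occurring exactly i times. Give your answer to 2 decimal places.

680.27

Frequencies: these:4, apple:3, slowly:3, unless:2, see:2, me:2, from:1, small:1, bottle:1, my:1, bright:1
N = 21. Frequency spectrum: V_1=5, V_2=3, V_3=2, V_4=1
M₂ = 1²·5 + 2²·3 + 3²·2 + 4²·1 = 51
K = 10000 × (51 − 21) / 21² = 680.27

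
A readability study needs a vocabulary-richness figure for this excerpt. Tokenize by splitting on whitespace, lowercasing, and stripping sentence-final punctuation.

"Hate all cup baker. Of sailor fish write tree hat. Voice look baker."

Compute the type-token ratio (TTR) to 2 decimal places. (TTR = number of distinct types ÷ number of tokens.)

N = 13 tokens, V = 12 types.
TTR = V / N = 12 / 13 = 0.92

0.92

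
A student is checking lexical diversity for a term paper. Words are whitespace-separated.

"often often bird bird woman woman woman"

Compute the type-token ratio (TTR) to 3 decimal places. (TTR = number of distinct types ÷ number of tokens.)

N = 7 tokens, V = 3 types.
TTR = V / N = 3 / 7 = 0.429

0.429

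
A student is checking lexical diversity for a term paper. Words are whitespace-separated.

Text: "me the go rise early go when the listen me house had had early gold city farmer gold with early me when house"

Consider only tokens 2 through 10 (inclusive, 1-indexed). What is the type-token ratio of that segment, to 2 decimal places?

Segment tokens 2–10: the, go, rise, early, go, when, the, listen, me
Segment N = 9, segment V = 7.
TTR = 7 / 9 = 0.78

0.78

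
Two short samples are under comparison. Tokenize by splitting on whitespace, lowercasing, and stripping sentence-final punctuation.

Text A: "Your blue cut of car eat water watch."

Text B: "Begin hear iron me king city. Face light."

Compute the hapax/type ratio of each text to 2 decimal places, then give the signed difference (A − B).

A: hapax=8, V=8, ratio=1.00
B: hapax=8, V=8, ratio=1.00
Difference = 1.00 − 1.00 = 0.00

0.00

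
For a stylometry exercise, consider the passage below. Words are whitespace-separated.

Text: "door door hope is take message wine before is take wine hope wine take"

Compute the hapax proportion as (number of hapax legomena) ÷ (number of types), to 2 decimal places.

0.29

Frequencies: take:3, wine:3, door:2, hope:2, is:2, message:1, before:1
Hapax count = 2; type count = 7.
Ratio = 2 / 7 = 0.29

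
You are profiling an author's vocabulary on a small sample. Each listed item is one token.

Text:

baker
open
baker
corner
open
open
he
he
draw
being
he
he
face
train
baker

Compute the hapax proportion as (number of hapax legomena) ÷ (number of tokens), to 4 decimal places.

Frequencies: he:4, baker:3, open:3, corner:1, draw:1, being:1, face:1, train:1
Hapax count = 5; token count = 15.
Ratio = 5 / 15 = 0.3333

0.3333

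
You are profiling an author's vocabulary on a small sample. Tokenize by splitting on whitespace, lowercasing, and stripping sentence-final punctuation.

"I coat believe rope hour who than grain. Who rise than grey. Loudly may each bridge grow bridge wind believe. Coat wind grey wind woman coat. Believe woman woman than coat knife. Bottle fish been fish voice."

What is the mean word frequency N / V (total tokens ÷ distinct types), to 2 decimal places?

N = 37 tokens, V = 22 types.
Mean frequency = N / V = 37 / 22 = 1.68

1.68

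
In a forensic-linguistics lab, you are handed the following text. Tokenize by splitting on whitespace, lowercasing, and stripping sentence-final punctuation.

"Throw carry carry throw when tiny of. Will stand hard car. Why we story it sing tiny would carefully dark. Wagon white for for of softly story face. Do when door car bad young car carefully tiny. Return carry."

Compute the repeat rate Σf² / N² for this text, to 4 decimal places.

Frequencies: carry:3, tiny:3, car:3, throw:2, when:2, of:2, story:2, carefully:2, for:2, will:1, stand:1, hard:1, why:1, we:1, it:1, sing:1, would:1, dark:1, wagon:1, white:1, … (7 more, each freq 1)
Σf² = 69; N² = 1521
Repeat rate = 69 / 1521 = 0.0454

0.0454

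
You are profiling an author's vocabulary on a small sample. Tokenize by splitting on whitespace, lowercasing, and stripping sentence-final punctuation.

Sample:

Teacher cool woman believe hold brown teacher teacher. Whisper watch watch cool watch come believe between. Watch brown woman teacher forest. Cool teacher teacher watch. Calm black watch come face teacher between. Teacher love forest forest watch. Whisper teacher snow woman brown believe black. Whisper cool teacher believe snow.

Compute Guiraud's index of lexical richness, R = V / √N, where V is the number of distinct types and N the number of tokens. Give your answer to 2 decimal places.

N = 49, V = 16.
√N = 7.000000
R = 16 / 7.000000 = 2.29

2.29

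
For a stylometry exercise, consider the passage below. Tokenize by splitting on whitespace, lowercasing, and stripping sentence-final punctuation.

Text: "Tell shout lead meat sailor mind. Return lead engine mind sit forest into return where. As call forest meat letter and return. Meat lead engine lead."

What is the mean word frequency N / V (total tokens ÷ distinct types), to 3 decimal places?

N = 26 tokens, V = 16 types.
Mean frequency = N / V = 26 / 16 = 1.625

1.625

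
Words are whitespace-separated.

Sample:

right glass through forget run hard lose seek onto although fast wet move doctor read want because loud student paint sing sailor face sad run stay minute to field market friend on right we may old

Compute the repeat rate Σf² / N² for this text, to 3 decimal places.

Frequencies: right:2, run:2, glass:1, through:1, forget:1, hard:1, lose:1, seek:1, onto:1, although:1, fast:1, wet:1, move:1, doctor:1, read:1, want:1, because:1, loud:1, student:1, paint:1, … (14 more, each freq 1)
Σf² = 40; N² = 1296
Repeat rate = 40 / 1296 = 0.031

0.031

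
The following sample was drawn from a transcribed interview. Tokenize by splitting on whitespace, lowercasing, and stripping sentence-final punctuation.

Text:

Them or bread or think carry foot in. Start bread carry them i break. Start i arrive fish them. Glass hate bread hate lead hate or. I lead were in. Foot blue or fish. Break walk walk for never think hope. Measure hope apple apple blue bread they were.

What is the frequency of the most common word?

Frequencies: or:4, bread:4, them:3, i:3, hate:3, think:2, carry:2, foot:2, in:2, start:2, break:2, fish:2, lead:2, were:2, blue:2, walk:2, hope:2, apple:2, arrive:1, glass:1, … (4 more, each freq 1)
Most common: 'or' with frequency 4.

4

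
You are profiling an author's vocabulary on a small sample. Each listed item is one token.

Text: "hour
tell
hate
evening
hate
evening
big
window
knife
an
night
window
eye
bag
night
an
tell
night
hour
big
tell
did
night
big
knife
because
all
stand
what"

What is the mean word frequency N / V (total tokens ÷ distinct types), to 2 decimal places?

1.81

N = 29 tokens, V = 16 types.
Mean frequency = N / V = 29 / 16 = 1.81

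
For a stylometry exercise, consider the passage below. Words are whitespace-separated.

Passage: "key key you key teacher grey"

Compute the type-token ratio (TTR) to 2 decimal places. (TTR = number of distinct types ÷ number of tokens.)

N = 6 tokens, V = 4 types.
TTR = V / N = 4 / 6 = 0.67

0.67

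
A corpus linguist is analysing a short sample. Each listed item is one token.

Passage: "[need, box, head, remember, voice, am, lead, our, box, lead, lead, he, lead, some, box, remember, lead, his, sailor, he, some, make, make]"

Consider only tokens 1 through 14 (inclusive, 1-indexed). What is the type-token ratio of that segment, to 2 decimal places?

0.71

Segment tokens 1–14: need, box, head, remember, voice, am, lead, our, box, lead, lead, he, lead, some
Segment N = 14, segment V = 10.
TTR = 10 / 14 = 0.71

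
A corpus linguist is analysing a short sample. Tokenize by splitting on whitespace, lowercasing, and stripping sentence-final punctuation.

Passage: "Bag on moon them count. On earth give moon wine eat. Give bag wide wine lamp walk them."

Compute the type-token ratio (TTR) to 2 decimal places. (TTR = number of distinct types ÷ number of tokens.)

0.67

N = 18 tokens, V = 12 types.
TTR = V / N = 12 / 18 = 0.67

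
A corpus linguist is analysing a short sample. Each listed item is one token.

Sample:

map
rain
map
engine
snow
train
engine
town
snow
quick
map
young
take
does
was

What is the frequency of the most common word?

Frequencies: map:3, engine:2, snow:2, rain:1, train:1, town:1, quick:1, young:1, take:1, does:1, was:1
Most common: 'map' with frequency 3.

3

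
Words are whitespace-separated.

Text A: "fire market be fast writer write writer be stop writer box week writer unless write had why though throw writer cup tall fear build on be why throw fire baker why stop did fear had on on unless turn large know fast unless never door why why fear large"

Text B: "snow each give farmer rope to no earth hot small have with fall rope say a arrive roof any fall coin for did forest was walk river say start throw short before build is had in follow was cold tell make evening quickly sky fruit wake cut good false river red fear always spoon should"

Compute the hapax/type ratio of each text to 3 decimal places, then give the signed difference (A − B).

A: hapax=13, V=26, ratio=0.500
B: hapax=45, V=50, ratio=0.900
Difference = 0.500 − 0.900 = -0.400

-0.400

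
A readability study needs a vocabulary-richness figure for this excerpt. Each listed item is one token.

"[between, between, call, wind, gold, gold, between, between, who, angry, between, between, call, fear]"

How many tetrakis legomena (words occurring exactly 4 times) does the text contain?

Frequencies: between:6, call:2, gold:2, wind:1, who:1, angry:1, fear:1
Words with frequency 4: (none)

0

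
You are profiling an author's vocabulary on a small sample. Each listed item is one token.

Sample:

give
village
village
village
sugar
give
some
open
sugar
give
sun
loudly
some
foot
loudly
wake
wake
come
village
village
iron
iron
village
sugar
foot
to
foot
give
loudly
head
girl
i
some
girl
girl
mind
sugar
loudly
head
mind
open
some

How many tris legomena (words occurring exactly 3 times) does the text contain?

Frequencies: village:6, give:4, sugar:4, some:4, loudly:4, foot:3, girl:3, open:2, wake:2, iron:2, head:2, mind:2, sun:1, come:1, to:1, i:1
Words with frequency 3: foot, girl

2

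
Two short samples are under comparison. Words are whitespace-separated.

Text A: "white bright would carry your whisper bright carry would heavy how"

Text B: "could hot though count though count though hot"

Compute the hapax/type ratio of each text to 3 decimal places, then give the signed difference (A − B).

A: hapax=5, V=8, ratio=0.625
B: hapax=1, V=4, ratio=0.250
Difference = 0.625 − 0.250 = 0.375

0.375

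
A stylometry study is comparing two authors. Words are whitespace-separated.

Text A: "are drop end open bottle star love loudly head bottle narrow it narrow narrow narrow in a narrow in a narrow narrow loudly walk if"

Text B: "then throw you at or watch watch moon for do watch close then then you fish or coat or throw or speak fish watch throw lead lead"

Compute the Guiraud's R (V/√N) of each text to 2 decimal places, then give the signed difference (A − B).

A: V=15, N=25, R=3.00
B: V=14, N=27, R=2.69
Difference = 3.00 − 2.69 = 0.31

0.31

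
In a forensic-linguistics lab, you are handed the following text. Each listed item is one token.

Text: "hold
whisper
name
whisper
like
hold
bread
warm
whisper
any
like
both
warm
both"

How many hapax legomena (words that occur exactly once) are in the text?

3

Frequencies: whisper:3, hold:2, like:2, warm:2, both:2, name:1, bread:1, any:1
Hapax (freq=1): any, bread, name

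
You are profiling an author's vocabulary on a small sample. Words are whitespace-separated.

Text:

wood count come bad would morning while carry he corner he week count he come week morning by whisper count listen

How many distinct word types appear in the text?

14

Distinct types: {bad, by, carry, come, corner, count, he, listen, morning, week, while, whisper, wood, would}
V = 14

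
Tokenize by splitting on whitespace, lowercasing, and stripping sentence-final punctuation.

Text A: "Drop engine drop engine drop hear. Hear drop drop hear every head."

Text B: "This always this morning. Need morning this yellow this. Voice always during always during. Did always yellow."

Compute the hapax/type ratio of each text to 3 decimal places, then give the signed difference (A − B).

A: hapax=2, V=5, ratio=0.400
B: hapax=3, V=8, ratio=0.375
Difference = 0.400 − 0.375 = 0.025

0.025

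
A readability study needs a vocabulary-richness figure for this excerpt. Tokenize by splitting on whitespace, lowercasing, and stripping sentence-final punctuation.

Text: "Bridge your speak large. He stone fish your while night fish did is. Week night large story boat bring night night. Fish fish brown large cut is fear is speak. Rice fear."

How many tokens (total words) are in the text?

Tokens: bridge, your, speak, large, he, stone, fish, your, while, night, fish, did, is, week, night, large, story, boat, bring, night, night, fish, fish, brown, large, cut, is, fear, is, speak, rice, fear
N = 32

32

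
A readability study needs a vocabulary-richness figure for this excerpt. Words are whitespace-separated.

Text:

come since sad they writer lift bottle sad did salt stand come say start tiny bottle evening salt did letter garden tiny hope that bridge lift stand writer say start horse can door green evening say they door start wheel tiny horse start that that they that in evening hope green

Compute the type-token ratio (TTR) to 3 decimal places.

0.490

N = 51 tokens, V = 25 types.
TTR = V / N = 25 / 51 = 0.490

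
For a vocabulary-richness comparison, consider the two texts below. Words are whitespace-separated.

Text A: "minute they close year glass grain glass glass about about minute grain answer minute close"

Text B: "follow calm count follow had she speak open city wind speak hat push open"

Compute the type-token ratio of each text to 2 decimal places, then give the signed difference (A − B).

-0.26

TTR(A) = 8/15 = 0.53
TTR(B) = 11/14 = 0.79
Difference = 0.53 − 0.79 = -0.26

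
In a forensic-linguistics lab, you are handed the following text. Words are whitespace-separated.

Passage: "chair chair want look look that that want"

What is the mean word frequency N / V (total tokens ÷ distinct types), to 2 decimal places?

2.00

N = 8 tokens, V = 4 types.
Mean frequency = N / V = 8 / 4 = 2.00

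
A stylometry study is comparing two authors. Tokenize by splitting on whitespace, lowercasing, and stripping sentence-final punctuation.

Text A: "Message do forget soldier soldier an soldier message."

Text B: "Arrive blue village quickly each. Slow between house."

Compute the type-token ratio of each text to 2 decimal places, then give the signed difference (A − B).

-0.37

TTR(A) = 5/8 = 0.63
TTR(B) = 8/8 = 1.00
Difference = 0.63 − 1.00 = -0.37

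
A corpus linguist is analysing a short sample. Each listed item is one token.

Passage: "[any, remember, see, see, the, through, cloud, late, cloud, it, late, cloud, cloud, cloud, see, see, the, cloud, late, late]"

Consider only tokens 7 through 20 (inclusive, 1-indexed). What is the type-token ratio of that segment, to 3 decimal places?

Segment tokens 7–20: cloud, late, cloud, it, late, cloud, cloud, cloud, see, see, the, cloud, late, late
Segment N = 14, segment V = 5.
TTR = 5 / 14 = 0.357

0.357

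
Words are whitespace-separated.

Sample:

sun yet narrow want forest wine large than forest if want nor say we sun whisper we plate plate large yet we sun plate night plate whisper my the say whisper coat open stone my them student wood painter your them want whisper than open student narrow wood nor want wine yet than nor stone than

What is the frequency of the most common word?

4

Frequencies: want:4, than:4, whisper:4, plate:4, sun:3, yet:3, nor:3, we:3, narrow:2, forest:2, wine:2, large:2, say:2, my:2, open:2, stone:2, them:2, student:2, wood:2, if:1, … (5 more, each freq 1)
Most common: 'want' with frequency 4.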